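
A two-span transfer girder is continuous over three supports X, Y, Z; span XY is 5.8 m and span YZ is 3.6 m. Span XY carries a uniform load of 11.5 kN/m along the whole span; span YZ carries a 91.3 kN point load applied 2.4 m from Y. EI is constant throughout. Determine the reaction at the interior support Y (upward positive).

R_Y = 85.61 kN

Release continuity at Y by inserting a hinge; the redundant is the internal moment M_Y. The primary structure is two simply-supported spans XY and YZ.
Discontinuity in slope at Y on the released structure — sum the simple-span end rotations:
  span XY: UDL 11.5: wL³/(24EI) = 93.49/EI
  span YZ: point load 91.3 at a = 2.4: Pab(L + b)/(6LEI) = 58.43/EI
  relative rotation θ_0 = (93.49 + 58.43)/EI = 151.9/EI
A unit hogging moment at Y produces rotation L₁/(3EI) + L₂/(3EI) = 3.133/EI.
Slope continuity at Y: θ_0 = M_Y·3.133/EI, so M_Y = 151.9/3.133 = 48.49 kN·m (hogging).
Span XY, ΣM about X with M_Y applied at Y: R_Y^{XY}·5.8 = 193.4 + 48.49, so R_Y^{XY} = 41.71 kN and R_X = 66.7 − 41.71 = 24.99 kN.
Span YZ, ΣM about Z: R_Y^{YZ}·3.6 = 109.6 + 48.49, so R_Y^{YZ} = 43.9 kN and R_Z = 91.3 − 43.9 = 47.4 kN.
R_Y = 41.71 + 43.9 = 85.61 kN.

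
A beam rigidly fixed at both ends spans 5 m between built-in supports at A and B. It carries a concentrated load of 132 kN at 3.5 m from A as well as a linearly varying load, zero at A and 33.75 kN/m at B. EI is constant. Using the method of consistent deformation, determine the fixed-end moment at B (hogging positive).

M_B = 139.2 kN·m

Take the two fixed-end moments M_A, M_B as redundants; the released structure is the simple span AB.
End rotations of the released simple span under the applied load (×1/EI):
  at A: point load 132 at a = 3.5: Pab(L + b)/(6LEI) = 150.2/EI
  at B: point load 132 at a = 3.5: Pab(L + a)/(6LEI) = 196.3/EI
  at A: triangular load, peak 33.75: 7w₀L³/(360EI) = 82.03/EI
  at B: triangular load, peak 33.75: w₀L³/(45EI) = 93.75/EI
  θ_A0 = 232.2/EI,  θ_B0 = 290.1/EI
Flexibility coefficients: a unit moment at one end gives L/(3EI) there and L/(6EI) at the far end, so f₁₁ = f₂₂ = 1.667/EI and f₁₂ = f₂₁ = 0.8333/EI.
Compatibility — zero rotation at each built-in end:
  1.667 M_A + 0.8333 M_B = 232.2
  0.8333 M_A + 1.667 M_B = 290.1
Solving the pair gives M_A = 69.7 kN·m and M_B = 139.2 kN·m (hogging).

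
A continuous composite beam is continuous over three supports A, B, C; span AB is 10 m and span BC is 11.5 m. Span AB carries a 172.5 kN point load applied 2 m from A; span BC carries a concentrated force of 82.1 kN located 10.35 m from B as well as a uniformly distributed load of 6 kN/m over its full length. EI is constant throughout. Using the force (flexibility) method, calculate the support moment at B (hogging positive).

Insert a hinge at B; M_B is the redundant, and each span becomes simply supported.
End slopes at the hinge B, treating each span as simply supported:
  span AB: point load 172.5 at a = 2: Pab(L + a)/(6LEI) = 552/EI
  span BC: point load 82.1 at a = 10.35: Pab(L + b)/(6LEI) = 179.2/EI
  span BC: UDL 6: wL³/(24EI) = 380.2/EI
  relative rotation θ_0 = (552 + 559.4)/EI = 1111/EI
A unit hogging moment at B produces rotation L₁/(3EI) + L₂/(3EI) = 7.167/EI.
Compatibility: M_B·(L₁+L₂)/(3EI) = θ_0, giving M_B = 155.1 kN·m (hogging).

M_B = 155.1 kN·m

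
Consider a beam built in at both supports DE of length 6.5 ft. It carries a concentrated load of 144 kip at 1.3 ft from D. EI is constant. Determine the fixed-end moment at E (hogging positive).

M_E = 29.95 kip·ft

Take the two fixed-end moments M_D, M_E as redundants; the released structure is the simple span DE.
On the primary (simply-supported) span, the end slopes from the loading are:
  at D: point load 144 at a = 1.3: Pab(L + b)/(6LEI) = 292/EI
  at E: point load 144 at a = 1.3: Pab(L + a)/(6LEI) = 194.7/EI
  θ_D0 = 292/EI,  θ_E0 = 194.7/EI
Flexibility coefficients: a unit moment at one end gives L/(3EI) there and L/(6EI) at the far end, so f₁₁ = f₂₂ = 2.167/EI and f₁₂ = f₂₁ = 1.083/EI.
Compatibility — zero rotation at each built-in end:
  2.167 M_D + 1.083 M_E = 292
  1.083 M_D + 2.167 M_E = 194.7
Solving the pair gives M_D = 119.8 kip·ft and M_E = 29.95 kip·ft (hogging).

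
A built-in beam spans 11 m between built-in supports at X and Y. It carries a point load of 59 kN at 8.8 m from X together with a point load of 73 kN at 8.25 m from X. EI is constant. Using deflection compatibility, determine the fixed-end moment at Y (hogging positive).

M_Y = 196 kN·m

Release both end moments; the primary structure is a simply-supported span XY with redundants M_X and M_Y.
End rotations of the released simple span under the applied load (×1/EI):
  at X: point load 59 at a = 8.8: Pab(L + b)/(6LEI) = 228.4/EI
  at Y: point load 59 at a = 8.8: Pab(L + a)/(6LEI) = 342.7/EI
  at X: point load 73 at a = 8.25: Pab(L + b)/(6LEI) = 345/EI
  at Y: point load 73 at a = 8.25: Pab(L + a)/(6LEI) = 483.1/EI
  θ_X0 = 573.5/EI,  θ_Y0 = 825.7/EI
Flexibility coefficients: a unit moment at one end gives L/(3EI) there and L/(6EI) at the far end, so f₁₁ = f₂₂ = 3.667/EI and f₁₂ = f₂₁ = 1.833/EI.
Compatibility — zero rotation at each built-in end:
  3.667 M_X + 1.833 M_Y = 573.5
  1.833 M_X + 3.667 M_Y = 825.7
Solving the pair gives M_X = 58.41 kN·m and M_Y = 196 kN·m (hogging).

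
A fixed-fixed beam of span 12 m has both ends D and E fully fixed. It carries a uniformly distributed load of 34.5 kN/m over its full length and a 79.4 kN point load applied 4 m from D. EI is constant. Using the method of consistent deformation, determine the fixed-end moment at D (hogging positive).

M_D = 555.2 kN·m

Release both end moments; the primary structure is a simply-supported span DE with redundants M_D and M_E.
On the primary (simply-supported) span, the end slopes from the loading are:
  at D: UDL 34.5: wL³/(24EI) = 2484/EI
  at E: UDL 34.5: wL³/(24EI) = 2484/EI
  at D: point load 79.4 at a = 4: Pab(L + b)/(6LEI) = 705.8/EI
  at E: point load 79.4 at a = 4: Pab(L + a)/(6LEI) = 564.6/EI
  θ_D0 = 3190/EI,  θ_E0 = 3049/EI
Flexibility coefficients: a unit moment at one end gives L/(3EI) there and L/(6EI) at the far end, so f₁₁ = f₂₂ = 4/EI and f₁₂ = f₂₁ = 2/EI.
Compatibility — zero rotation at each built-in end:
  4 M_D + 2 M_E = 3190
  2 M_D + 4 M_E = 3049
Solving the pair gives M_D = 555.2 kN·m and M_E = 484.6 kN·m (hogging).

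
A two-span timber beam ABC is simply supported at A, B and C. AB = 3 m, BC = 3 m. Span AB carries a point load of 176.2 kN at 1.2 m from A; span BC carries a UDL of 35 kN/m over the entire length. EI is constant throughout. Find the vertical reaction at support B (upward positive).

Take M_B as the redundant. Released structure: two simple spans AB and BC with a hinge at B.
Rotations at B on the released spans (each span's end-slope, ×1/EI):
  span AB: point load 176.2 at a = 1.2: Pab(L + a)/(6LEI) = 88.8/EI
  span BC: UDL 35: wL³/(24EI) = 39.38/EI
  relative rotation θ_0 = (88.8 + 39.38)/EI = 128.2/EI
A unit hogging moment at B produces rotation L₁/(3EI) + L₂/(3EI) = 2/EI.
Slope continuity at B: θ_0 = M_B·2/EI, so M_B = 128.2/2 = 64.09 kN·m (hogging).
Span AB, ΣM about A with M_B applied at B: R_B^{AB}·3 = 211.4 + 64.09, so R_B^{AB} = 91.84 kN and R_A = 176.2 − 91.84 = 84.36 kN.
Span BC, ΣM about C: R_B^{BC}·3 = 157.5 + 64.09, so R_B^{BC} = 73.86 kN and R_C = 105 − 73.86 = 31.14 kN.
R_B = 91.84 + 73.86 = 165.7 kN.

R_B = 165.7 kN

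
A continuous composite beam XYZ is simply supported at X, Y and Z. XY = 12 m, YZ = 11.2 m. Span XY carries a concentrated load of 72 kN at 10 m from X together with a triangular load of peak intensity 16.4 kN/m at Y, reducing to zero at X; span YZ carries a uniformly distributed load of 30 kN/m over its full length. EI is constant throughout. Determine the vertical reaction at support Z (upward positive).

R_Z = 135.4 kN

Release continuity at Y by inserting a hinge; the redundant is the internal moment M_Y. The primary structure is two simply-supported spans XY and YZ.
Discontinuity in slope at Y on the released structure — sum the simple-span end rotations:
  span XY: point load 72 at a = 10: Pab(L + a)/(6LEI) = 440/EI
  span XY: triangular load, peak 16.4: w₀L³/(45EI) = 629.8/EI
  span YZ: UDL 30: wL³/(24EI) = 1756/EI
  relative rotation θ_0 = (1070 + 1756)/EI = 2826/EI
A unit hogging moment at Y produces rotation L₁/(3EI) + L₂/(3EI) = 7.733/EI.
Compatibility: M_Y·(L₁+L₂)/(3EI) = θ_0, giving M_Y = 365.4 kN·m (hogging).
Span YZ, ΣM about Z: R_Y^{YZ}·11.2 = 1882 + 365.4, so R_Y^{YZ} = 200.6 kN and R_Z = 336 − 200.6 = 135.4 kN.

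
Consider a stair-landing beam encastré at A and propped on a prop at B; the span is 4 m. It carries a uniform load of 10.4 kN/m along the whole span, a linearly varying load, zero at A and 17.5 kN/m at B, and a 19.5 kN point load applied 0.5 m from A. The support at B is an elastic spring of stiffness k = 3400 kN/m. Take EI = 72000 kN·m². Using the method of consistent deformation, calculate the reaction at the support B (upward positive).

Remove the prop at B; the released (primary) structure is a cantilever built in at A.
Primary-structure tip deflection at B by superposition:
  UDL 10.4: wL⁴/(8EI) = 332.8/EI
  triangular load, peak 17.5 at the free end: 11w₀L⁴/(120EI) = 410.7/EI
  point load 19.5 at a = 0.5: Pa²(3L − a)/(6EI) = 9.344/EI
  δ_0 = 752.8/EI
Tip deflection under a unit load at B: L³/(3EI) = 21.33/EI.
With EI = 72000 kN·m²: δ_0 = 0.010456 m and δ_{BB} = 0.000296 m/kN.
Compatibility — the spring shortens by R_B/k under the reaction it provides: δ_0 − R_B·δ_{BB} = R_B/k. With 1/k = 0.000294 m/kN, R_B = δ_0 / (δ_{BB} + 1/k) = 0.010456 / (0.000296 + 0.000294) = 17.71 kN.

R_B = 17.71 kN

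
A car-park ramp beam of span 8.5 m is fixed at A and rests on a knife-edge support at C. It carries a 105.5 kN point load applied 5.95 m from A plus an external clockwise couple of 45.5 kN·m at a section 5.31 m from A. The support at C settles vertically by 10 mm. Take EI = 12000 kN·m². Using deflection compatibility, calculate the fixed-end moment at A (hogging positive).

M_A = 114.3 kN·m

Choose R_C as the redundant. The primary structure is the cantilever fixed at A.
Downward deflection at the released point C due to the loads:
  point load 105.5 at a = 5.95: Pa²(3L − a)/(6EI) = 12170/EI
  clockwise couple 45.5 at a = 5.31: M₀a(2L − a)/(2EI) = 1412/EI
  δ_0 = 13582/EI
Flexibility coefficient — unit upward force at C: δ_{CC} = L³/(3EI) = 204.7/EI.
With EI = 12000 kN·m²: δ_0 = 1.1318 m and δ_{CC} = 0.017059 m/kN.
Compatibility — the beam at C must follow the support down by 0.01 m: δ_0 − R_C·δ_{CC} = 0.01, so R_C = (1.1318 − 0.01)/0.017059 = 65.76 kN.
Moment equilibrium about A: M_A = Σ(load moments about A) − R_C·L = 673.2 − 65.76×8.5 = 114.3 kN·m.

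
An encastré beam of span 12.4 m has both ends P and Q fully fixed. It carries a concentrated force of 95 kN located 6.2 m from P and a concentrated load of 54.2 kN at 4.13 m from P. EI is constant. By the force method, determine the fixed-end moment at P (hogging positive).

Take the two fixed-end moments M_P, M_Q as redundants; the released structure is the simple span PQ.
On the primary (simply-supported) span, the end slopes from the loading are:
  at P: point load 95 at a = 6.2: Pab(L + b)/(6LEI) = 913/EI
  at Q: point load 95 at a = 6.2: Pab(L + a)/(6LEI) = 913/EI
  at P: point load 54.2 at a = 4.13: Pab(L + b)/(6LEI) = 514.3/EI
  at Q: point load 54.2 at a = 4.13: Pab(L + a)/(6LEI) = 411.3/EI
  θ_P0 = 1427/EI,  θ_Q0 = 1324/EI
Flexibility coefficients: a unit moment at one end gives L/(3EI) there and L/(6EI) at the far end, so f₁₁ = f₂₂ = 4.133/EI and f₁₂ = f₂₁ = 2.067/EI.
Compatibility — zero rotation at each built-in end:
  4.133 M_P + 2.067 M_Q = 1427
  2.067 M_P + 4.133 M_Q = 1324
Solving the pair gives M_P = 246.8 kN·m and M_Q = 197 kN·m (hogging).

M_P = 246.8 kN·m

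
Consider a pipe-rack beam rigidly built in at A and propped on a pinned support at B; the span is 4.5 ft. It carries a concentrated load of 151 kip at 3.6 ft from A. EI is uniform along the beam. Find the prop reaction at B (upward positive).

Release the roller at B. Primary structure: cantilever fixed at A.
Downward deflection at the released point B due to the loads:
  point load 151 at a = 3.6: Pa²(3L − a)/(6EI) = 3229/EI
Tip deflection under a unit load at B: L³/(3EI) = 30.38/EI.
Compatibility at B: δ_0 − R_B·δ_{BB} = 0, so R_B = 3229/30.38 = 106.3 kip.

R_B = 106.3 kip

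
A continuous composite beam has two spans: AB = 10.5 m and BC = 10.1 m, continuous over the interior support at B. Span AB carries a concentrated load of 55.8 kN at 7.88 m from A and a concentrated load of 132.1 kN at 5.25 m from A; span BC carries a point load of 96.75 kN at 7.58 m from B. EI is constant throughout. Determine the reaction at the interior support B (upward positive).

Take M_B as the redundant. Released structure: two simple spans AB and BC with a hinge at B.
Discontinuity in slope at B on the released structure — sum the simple-span end rotations:
  span AB: point load 55.8 at a = 7.88: Pab(L + a)/(6LEI) = 336.1/EI
  span AB: point load 132.1 at a = 5.25: Pab(L + a)/(6LEI) = 910.3/EI
  span BC: point load 96.75 at a = 7.58: Pab(L + b)/(6LEI) = 384.9/EI
  relative rotation θ_0 = (1246 + 384.9)/EI = 1631/EI
A unit hogging moment at B produces rotation L₁/(3EI) + L₂/(3EI) = 6.867/EI.
Slope continuity at B: θ_0 = M_B·6.867/EI, so M_B = 1631/6.867 = 237.6 kN·m (hogging).
Span AB, ΣM about A with M_B applied at B: R_B^{AB}·10.5 = 1133 + 237.6, so R_B^{AB} = 130.6 kN and R_A = 187.9 − 130.6 = 57.35 kN.
Span BC, ΣM about C: R_B^{BC}·10.1 = 243.8 + 237.6, so R_B^{BC} = 47.66 kN and R_C = 96.75 − 47.66 = 49.09 kN.
R_B = 130.6 + 47.66 = 178.2 kN.

R_B = 178.2 kN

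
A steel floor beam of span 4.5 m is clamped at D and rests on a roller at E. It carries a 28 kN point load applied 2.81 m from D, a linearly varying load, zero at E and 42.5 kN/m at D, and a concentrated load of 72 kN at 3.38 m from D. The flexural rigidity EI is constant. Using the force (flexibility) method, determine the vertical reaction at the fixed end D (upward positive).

R_D = 117.9 kN

Release the roller at E. Primary structure: cantilever fixed at D.
Deflection at E on the released cantilever, summing each load's contribution:
  point load 28 at a = 2.81: Pa²(3L − a)/(6EI) = 393.9/EI
  triangular load, peak 42.5 at the fixed end: w₀L⁴/(30EI) = 580.9/EI
  point load 72 at a = 3.38: Pa²(3L − a)/(6EI) = 1387/EI
  δ_0 = 2362/EI
Tip deflection under a unit load at E: L³/(3EI) = 30.38/EI.
The prop prevents deflection at E: R_E = δ_0/δ_{EE} = 2362/30.38 = 77.77 kN.
Vertical equilibrium: R_D = ΣP − R_E = 195.6 − 77.77 = 117.9 kN.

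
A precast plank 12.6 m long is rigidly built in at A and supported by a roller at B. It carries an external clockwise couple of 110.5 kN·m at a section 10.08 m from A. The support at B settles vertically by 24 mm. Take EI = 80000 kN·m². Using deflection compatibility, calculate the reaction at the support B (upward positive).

R_B = 9.749 kN

Release the roller at B. Primary structure: cantilever fixed at A.
Primary-structure tip deflection at B by superposition:
  clockwise couple 110.5 at a = 10.08: M₀a(2L − a)/(2EI) = 8421/EI
Tip deflection under a unit load at B: L³/(3EI) = 666.8/EI.
With EI = 80000 kN·m²: δ_0 = 0.10526 m and δ_{BB} = 0.008335 m/kN.
Compatibility — the beam at B must follow the support down by 0.024 m: δ_0 − R_B·δ_{BB} = 0.024, so R_B = (0.10526 − 0.024)/0.008335 = 9.749 kN.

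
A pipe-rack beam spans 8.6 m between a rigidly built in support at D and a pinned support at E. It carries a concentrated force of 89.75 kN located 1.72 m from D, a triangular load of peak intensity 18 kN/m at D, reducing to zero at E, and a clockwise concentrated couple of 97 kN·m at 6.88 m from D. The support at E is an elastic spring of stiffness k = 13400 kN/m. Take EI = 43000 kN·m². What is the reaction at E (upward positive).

R_E = 36.2 kN

Remove the prop at E; the released (primary) structure is a cantilever built in at D.
Primary-structure tip deflection at E by superposition:
  point load 89.75 at a = 1.72: Pa²(3L − a)/(6EI) = 1066/EI
  triangular load, peak 18 at the fixed end: w₀L⁴/(30EI) = 3282/EI
  clockwise couple 97 at a = 6.88: M₀a(2L − a)/(2EI) = 3444/EI
  δ_0 = 7791/EI
Tip deflection under a unit load at E: L³/(3EI) = 212/EI.
With EI = 43000 kN·m²: δ_0 = 0.18119 m and δ_{EE} = 0.004931 m/kN.
Compatibility — the spring shortens by R_E/k under the reaction it provides: δ_0 − R_E·δ_{EE} = R_E/k. With 1/k = 0.000075 m/kN, R_E = δ_0 / (δ_{EE} + 1/k) = 0.18119 / (0.004931 + 0.000075) = 36.2 kN.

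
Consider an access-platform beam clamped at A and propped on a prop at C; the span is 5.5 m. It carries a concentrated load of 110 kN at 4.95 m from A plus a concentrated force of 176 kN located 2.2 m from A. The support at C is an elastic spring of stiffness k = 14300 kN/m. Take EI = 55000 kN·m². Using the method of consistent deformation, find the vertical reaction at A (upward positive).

R_A = 164.3 kN

Choose R_C as the redundant. The primary structure is the cantilever fixed at A.
Primary-structure tip deflection at C by superposition:
  point load 110 at a = 4.95: Pa²(3L − a)/(6EI) = 5188/EI
  point load 176 at a = 2.2: Pa²(3L − a)/(6EI) = 2030/EI
  δ_0 = 7219/EI
Tip deflection under a unit load at C: L³/(3EI) = 55.46/EI.
With EI = 55000 kN·m²: δ_0 = 0.13125 m and δ_{CC} = 0.001008 m/kN.
Compatibility — the spring shortens by R_C/k under the reaction it provides: δ_0 − R_C·δ_{CC} = R_C/k. With 1/k = 0.00007 m/kN, R_C = δ_0 / (δ_{CC} + 1/k) = 0.13125 / (0.001008 + 0.00007) = 121.7 kN.
Vertical equilibrium: R_A = ΣP − R_C = 286 − 121.7 = 164.3 kN.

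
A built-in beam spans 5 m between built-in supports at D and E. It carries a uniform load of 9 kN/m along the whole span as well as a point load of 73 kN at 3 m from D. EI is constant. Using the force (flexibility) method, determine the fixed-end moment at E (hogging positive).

M_E = 71.31 kN·m

Take the two fixed-end moments M_D, M_E as redundants; the released structure is the simple span DE.
End rotations of the released simple span under the applied load (×1/EI):
  at D: UDL 9: wL³/(24EI) = 46.88/EI
  at E: UDL 9: wL³/(24EI) = 46.88/EI
  at D: point load 73 at a = 3: Pab(L + b)/(6LEI) = 102.2/EI
  at E: point load 73 at a = 3: Pab(L + a)/(6LEI) = 116.8/EI
  θ_D0 = 149.1/EI,  θ_E0 = 163.7/EI
Flexibility coefficients: a unit moment at one end gives L/(3EI) there and L/(6EI) at the far end, so f₁₁ = f₂₂ = 1.667/EI and f₁₂ = f₂₁ = 0.8333/EI.
Compatibility — zero rotation at each built-in end:
  1.667 M_D + 0.8333 M_E = 149.1
  0.8333 M_D + 1.667 M_E = 163.7
Solving the pair gives M_D = 53.79 kN·m and M_E = 71.31 kN·m (hogging).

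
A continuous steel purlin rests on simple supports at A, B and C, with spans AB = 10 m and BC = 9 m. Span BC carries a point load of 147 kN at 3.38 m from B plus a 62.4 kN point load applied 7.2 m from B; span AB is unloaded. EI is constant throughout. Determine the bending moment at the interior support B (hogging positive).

Release continuity at B by inserting a hinge; the redundant is the internal moment M_B. The primary structure is two simply-supported spans AB and BC.
Discontinuity in slope at B on the released structure — sum the simple-span end rotations:
  span BC: point load 147 at a = 3.38: Pab(L + b)/(6LEI) = 756/EI
  span BC: point load 62.4 at a = 7.2: Pab(L + b)/(6LEI) = 161.7/EI
  relative rotation θ_0 = (0 + 917.7)/EI = 917.7/EI
A unit hogging moment at B produces rotation L₁/(3EI) + L₂/(3EI) = 6.333/EI.
Compatibility: M_B·(L₁+L₂)/(3EI) = θ_0, giving M_B = 144.9 kN·m (hogging).

M_B = 144.9 kN·m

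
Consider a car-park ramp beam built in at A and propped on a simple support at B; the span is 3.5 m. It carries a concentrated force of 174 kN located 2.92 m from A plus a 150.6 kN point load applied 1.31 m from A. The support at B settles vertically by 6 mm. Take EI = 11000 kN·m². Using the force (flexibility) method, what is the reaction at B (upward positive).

R_B = 154.2 kN

Remove the prop at B; the released (primary) structure is a cantilever built in at A.
Free-end deflection of the primary structure under the applied loading (downward +):
  point load 174 at a = 2.92: Pa²(3L − a)/(6EI) = 1874/EI
  point load 150.6 at a = 1.31: Pa²(3L − a)/(6EI) = 395.9/EI
  δ_0 = 2270/EI
Tip deflection under a unit load at B: L³/(3EI) = 14.29/EI.
With EI = 11000 kN·m²: δ_0 = 0.20637 m and δ_{BB} = 0.001299 m/kN.
Compatibility — the beam at B must follow the support down by 0.006 m: δ_0 − R_B·δ_{BB} = 0.006, so R_B = (0.20637 − 0.006)/0.001299 = 154.2 kN.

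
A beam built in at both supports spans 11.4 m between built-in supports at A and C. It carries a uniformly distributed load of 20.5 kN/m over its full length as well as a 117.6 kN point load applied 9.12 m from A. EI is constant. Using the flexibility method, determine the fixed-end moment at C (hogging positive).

Release both end moments; the primary structure is a simply-supported span AC with redundants M_A and M_C.
Simple-span end rotations at A and C under the given loads:
  at A: UDL 20.5: wL³/(24EI) = 1265/EI
  at C: UDL 20.5: wL³/(24EI) = 1265/EI
  at A: point load 117.6 at a = 9.12: Pab(L + b)/(6LEI) = 489.1/EI
  at C: point load 117.6 at a = 9.12: Pab(L + a)/(6LEI) = 733.6/EI
  θ_A0 = 1755/EI,  θ_C0 = 1999/EI
Flexibility coefficients: a unit moment at one end gives L/(3EI) there and L/(6EI) at the far end, so f₁₁ = f₂₂ = 3.8/EI and f₁₂ = f₂₁ = 1.9/EI.
Compatibility — zero rotation at each built-in end:
  3.8 M_A + 1.9 M_C = 1755
  1.9 M_A + 3.8 M_C = 1999
Solving the pair gives M_A = 264.9 kN·m and M_C = 393.6 kN·m (hogging).

M_C = 393.6 kN·m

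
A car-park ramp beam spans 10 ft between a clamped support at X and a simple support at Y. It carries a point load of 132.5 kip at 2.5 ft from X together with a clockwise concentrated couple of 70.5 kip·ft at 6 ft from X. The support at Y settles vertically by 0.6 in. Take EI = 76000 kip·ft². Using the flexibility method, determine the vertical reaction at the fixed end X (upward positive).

R_X = 123.6 kip

Release the roller at Y. Primary structure: cantilever fixed at X.
Free-end deflection of the primary structure under the applied loading (downward +):
  point load 132.5 at a = 2.5: Pa²(3L − a)/(6EI) = 3796/EI
  clockwise couple 70.5 at a = 6: M₀a(2L − a)/(2EI) = 2961/EI
  δ_0 = 6757/EI
Flexibility coefficient — unit upward force at Y: δ_{YY} = L³/(3EI) = 333.3/EI.
With EI = 76000 kip·ft²: δ_0 = 0.088902 ft and δ_{YY} = 0.004386 ft/kip.
Compatibility — the beam at Y must follow the support down by 0.05 ft: δ_0 − R_Y·δ_{YY} = 0.05, so R_Y = (0.088902 − 0.05)/0.004386 = 8.87 kip.
Vertical equilibrium: R_X = ΣP − R_Y = 132.5 − 8.87 = 123.6 kip.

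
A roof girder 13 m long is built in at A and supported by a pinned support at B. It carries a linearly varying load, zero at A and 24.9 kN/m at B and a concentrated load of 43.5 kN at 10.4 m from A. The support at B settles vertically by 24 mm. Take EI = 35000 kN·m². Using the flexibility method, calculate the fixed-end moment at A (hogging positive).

Take the reaction at B as the redundant and release it; the primary structure is a cantilever fixed at A.
Downward deflection at the released point B due to the loads:
  triangular load, peak 24.9 at the free end: 11w₀L⁴/(120EI) = 65190/EI
  point load 43.5 at a = 10.4: Pa²(3L − a)/(6EI) = 22427/EI
  δ_0 = 87617/EI
Flexibility coefficient — unit upward force at B: δ_{BB} = L³/(3EI) = 732.3/EI.
With EI = 35000 kN·m²: δ_0 = 2.5034 m and δ_{BB} = 0.020924 m/kN.
Compatibility — the beam at B must follow the support down by 0.024 m: δ_0 − R_B·δ_{BB} = 0.024, so R_B = (2.5034 − 0.024)/0.020924 = 118.5 kN.
Moment equilibrium about A: M_A = Σ(load moments about A) − R_B·L = 1855 − 118.5×13 = 314.7 kN·m.

M_A = 314.7 kN·m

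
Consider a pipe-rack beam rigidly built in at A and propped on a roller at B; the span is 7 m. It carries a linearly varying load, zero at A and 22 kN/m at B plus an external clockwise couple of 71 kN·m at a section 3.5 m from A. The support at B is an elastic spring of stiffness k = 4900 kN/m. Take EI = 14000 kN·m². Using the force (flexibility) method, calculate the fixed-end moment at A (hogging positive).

Remove the prop at B; the released (primary) structure is a cantilever built in at A.
Deflection at B on the released cantilever, summing each load's contribution:
  triangular load, peak 22 at the free end: 11w₀L⁴/(120EI) = 4842/EI
  clockwise couple 71 at a = 3.5: M₀a(2L − a)/(2EI) = 1305/EI
  δ_0 = 6147/EI
Tip deflection under a unit load at B: L³/(3EI) = 114.3/EI.
With EI = 14000 kN·m²: δ_0 = 0.43905 m and δ_{BB} = 0.008167 m/kN.
Compatibility — the spring shortens by R_B/k under the reaction it provides: δ_0 − R_B·δ_{BB} = R_B/k. With 1/k = 0.000204 m/kN, R_B = δ_0 / (δ_{BB} + 1/k) = 0.43905 / (0.008167 + 0.000204) = 52.45 kN.
Moment equilibrium about A: M_A = Σ(load moments about A) − R_B·L = 430.3 − 52.45×7 = 63.18 kN·m.

M_A = 63.18 kN·m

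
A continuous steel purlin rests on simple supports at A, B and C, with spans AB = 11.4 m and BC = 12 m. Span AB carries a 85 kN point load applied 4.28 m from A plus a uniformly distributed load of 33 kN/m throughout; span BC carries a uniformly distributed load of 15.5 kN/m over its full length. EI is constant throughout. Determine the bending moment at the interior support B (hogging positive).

M_B = 480.4 kN·m

Take M_B as the redundant. Released structure: two simple spans AB and BC with a hinge at B.
End slopes at the hinge B, treating each span as simply supported:
  span AB: point load 85 at a = 4.28: Pab(L + a)/(6LEI) = 593.8/EI
  span AB: UDL 33: wL³/(24EI) = 2037/EI
  span BC: UDL 15.5: wL³/(24EI) = 1116/EI
  relative rotation θ_0 = (2631 + 1116)/EI = 3747/EI
A unit hogging moment at B produces rotation L₁/(3EI) + L₂/(3EI) = 7.8/EI.
Compatibility: M_B·(L₁+L₂)/(3EI) = θ_0, giving M_B = 480.4 kN·m (hogging).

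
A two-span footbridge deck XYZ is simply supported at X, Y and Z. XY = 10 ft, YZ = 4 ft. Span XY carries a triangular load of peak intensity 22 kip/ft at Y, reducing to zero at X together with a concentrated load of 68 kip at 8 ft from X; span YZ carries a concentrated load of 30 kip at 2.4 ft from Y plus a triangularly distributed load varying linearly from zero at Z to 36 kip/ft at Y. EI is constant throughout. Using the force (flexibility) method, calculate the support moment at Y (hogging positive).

M_Y = 191.4 kip·ft

Insert a hinge at Y; M_Y is the redundant, and each span becomes simply supported.
Rotations at Y on the released spans (each span's end-slope, ×1/EI):
  span XY: triangular load, peak 22: w₀L³/(45EI) = 488.9/EI
  span XY: point load 68 at a = 8: Pab(L + a)/(6LEI) = 326.4/EI
  span YZ: point load 30 at a = 2.4: Pab(L + b)/(6LEI) = 26.88/EI
  span YZ: triangular load, peak 36: w₀L³/(45EI) = 51.2/EI
  relative rotation θ_0 = (815.3 + 78.08)/EI = 893.4/EI
A unit hogging moment at Y produces rotation L₁/(3EI) + L₂/(3EI) = 4.667/EI.
Compatibility: M_Y·(L₁+L₂)/(3EI) = θ_0, giving M_Y = 191.4 kip·ft (hogging).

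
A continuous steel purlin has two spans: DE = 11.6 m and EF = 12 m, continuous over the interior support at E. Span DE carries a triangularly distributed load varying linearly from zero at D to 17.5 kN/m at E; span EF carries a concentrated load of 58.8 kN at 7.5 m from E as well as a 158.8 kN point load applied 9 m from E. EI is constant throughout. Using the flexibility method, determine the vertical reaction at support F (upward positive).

Take M_E as the redundant. Released structure: two simple spans DE and EF with a hinge at E.
End slopes at the hinge E, treating each span as simply supported:
  span DE: triangular load, peak 17.5: w₀L³/(45EI) = 607/EI
  span EF: point load 58.8 at a = 7.5: Pab(L + b)/(6LEI) = 454.8/EI
  span EF: point load 158.8 at a = 9: Pab(L + b)/(6LEI) = 893.2/EI
  relative rotation θ_0 = (607 + 1348)/EI = 1955/EI
A unit hogging moment at E produces rotation L₁/(3EI) + L₂/(3EI) = 7.867/EI.
Compatibility: M_E·(L₁+L₂)/(3EI) = θ_0, giving M_E = 248.5 kN·m (hogging).
Span EF, ΣM about F: R_E^{EF}·12 = 741 + 248.5, so R_E^{EF} = 82.46 kN and R_F = 217.6 − 82.46 = 135.1 kN.

R_F = 135.1 kN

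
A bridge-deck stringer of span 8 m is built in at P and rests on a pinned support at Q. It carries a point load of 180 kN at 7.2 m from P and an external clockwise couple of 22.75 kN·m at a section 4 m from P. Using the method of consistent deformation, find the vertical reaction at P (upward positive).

Choose R_Q as the redundant. The primary structure is the cantilever fixed at P.
Downward deflection at the released point Q due to the loads:
  point load 180 at a = 7.2: Pa²(3L − a)/(6EI) = 26127/EI
  clockwise couple 22.75 at a = 4: M₀a(2L − a)/(2EI) = 546/EI
  δ_0 = 26673/EI
Tip deflection under a unit load at Q: L³/(3EI) = 170.7/EI.
Compatibility at Q: δ_0 − R_Q·δ_{QQ} = 0, so R_Q = 26673/170.7 = 156.3 kN.
Vertical equilibrium: R_P = ΣP − R_Q = 180 − 156.3 = 23.71 kN.

R_P = 23.71 kN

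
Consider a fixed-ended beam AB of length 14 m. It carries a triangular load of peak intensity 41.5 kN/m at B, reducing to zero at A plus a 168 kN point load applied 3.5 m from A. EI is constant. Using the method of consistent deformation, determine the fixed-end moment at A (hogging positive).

M_A = 601.9 kN·m

Take the two fixed-end moments M_A, M_B as redundants; the released structure is the simple span AB.
End rotations of the released simple span under the applied load (×1/EI):
  at A: triangular load, peak 41.5: 7w₀L³/(360EI) = 2214/EI
  at B: triangular load, peak 41.5: w₀L³/(45EI) = 2531/EI
  at A: point load 168 at a = 3.5: Pab(L + b)/(6LEI) = 1801/EI
  at B: point load 168 at a = 3.5: Pab(L + a)/(6LEI) = 1286/EI
  θ_A0 = 4015/EI,  θ_B0 = 3817/EI
Flexibility coefficients: a unit moment at one end gives L/(3EI) there and L/(6EI) at the far end, so f₁₁ = f₂₂ = 4.667/EI and f₁₂ = f₂₁ = 2.333/EI.
Compatibility — zero rotation at each built-in end:
  4.667 M_A + 2.333 M_B = 4015
  2.333 M_A + 4.667 M_B = 3817
Solving the pair gives M_A = 601.9 kN·m and M_B = 517 kN·m (hogging).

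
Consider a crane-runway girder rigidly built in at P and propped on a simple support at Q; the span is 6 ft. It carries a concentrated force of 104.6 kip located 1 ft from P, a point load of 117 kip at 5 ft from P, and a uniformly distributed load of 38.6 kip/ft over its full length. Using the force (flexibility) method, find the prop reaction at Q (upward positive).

Take the reaction at Q as the redundant and release it; the primary structure is a cantilever fixed at P.
Deflection at Q on the released cantilever, summing each load's contribution:
  point load 104.6 at a = 1: Pa²(3L − a)/(6EI) = 296.4/EI
  point load 117 at a = 5: Pa²(3L − a)/(6EI) = 6338/EI
  UDL 38.6: wL⁴/(8EI) = 6253/EI
  δ_0 = 12887/EI
Tip deflection under a unit load at Q: L³/(3EI) = 72/EI.
The prop prevents deflection at Q: R_Q = δ_0/δ_{QQ} = 12887/72 = 179 kip.

R_Q = 179 kip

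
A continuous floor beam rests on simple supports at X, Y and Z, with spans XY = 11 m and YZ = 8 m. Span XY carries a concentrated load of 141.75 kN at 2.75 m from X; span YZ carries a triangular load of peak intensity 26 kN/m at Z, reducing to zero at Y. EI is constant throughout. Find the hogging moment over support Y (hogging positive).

M_Y = 146.7 kN·m

Release continuity at Y by inserting a hinge; the redundant is the internal moment M_Y. The primary structure is two simply-supported spans XY and YZ.
End slopes at the hinge Y, treating each span as simply supported:
  span XY: point load 141.75 at a = 2.75: Pab(L + a)/(6LEI) = 670/EI
  span YZ: triangular load, peak 26: 7w₀L³/(360EI) = 258.8/EI
  relative rotation θ_0 = (670 + 258.8)/EI = 928.8/EI
A unit hogging moment at Y produces rotation L₁/(3EI) + L₂/(3EI) = 6.333/EI.
Compatibility: M_Y·(L₁+L₂)/(3EI) = θ_0, giving M_Y = 146.7 kN·m (hogging).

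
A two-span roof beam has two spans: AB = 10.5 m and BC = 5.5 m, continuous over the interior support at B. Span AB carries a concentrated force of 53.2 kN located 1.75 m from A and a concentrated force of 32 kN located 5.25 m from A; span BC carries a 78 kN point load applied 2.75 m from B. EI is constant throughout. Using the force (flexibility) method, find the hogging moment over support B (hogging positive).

M_B = 98.69 kN·m

Release continuity at B by inserting a hinge; the redundant is the internal moment M_B. The primary structure is two simply-supported spans AB and BC.
End slopes at the hinge B, treating each span as simply supported:
  span AB: point load 53.2 at a = 1.75: Pab(L + a)/(6LEI) = 158.4/EI
  span AB: point load 32 at a = 5.25: Pab(L + a)/(6LEI) = 220.5/EI
  span BC: point load 78 at a = 2.75: Pab(L + b)/(6LEI) = 147.5/EI
  relative rotation θ_0 = (378.9 + 147.5)/EI = 526.4/EI
A unit hogging moment at B produces rotation L₁/(3EI) + L₂/(3EI) = 5.333/EI.
Slope continuity at B: θ_0 = M_B·5.333/EI, so M_B = 526.4/5.333 = 98.69 kN·m (hogging).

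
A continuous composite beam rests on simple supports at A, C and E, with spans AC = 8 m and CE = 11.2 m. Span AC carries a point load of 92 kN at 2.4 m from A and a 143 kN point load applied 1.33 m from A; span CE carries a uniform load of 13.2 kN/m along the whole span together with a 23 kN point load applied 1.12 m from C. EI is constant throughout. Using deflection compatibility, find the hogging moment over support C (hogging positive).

Insert a hinge at C; M_C is the redundant, and each span becomes simply supported.
End slopes at the hinge C, treating each span as simply supported:
  span AC: point load 92 at a = 2.4: Pab(L + a)/(6LEI) = 267.9/EI
  span AC: point load 143 at a = 1.33: Pab(L + a)/(6LEI) = 246.6/EI
  span CE: UDL 13.2: wL³/(24EI) = 772.7/EI
  span CE: point load 23 at a = 1.12: Pab(L + b)/(6LEI) = 82.23/EI
  relative rotation θ_0 = (514.5 + 854.9)/EI = 1369/EI
A unit hogging moment at C produces rotation L₁/(3EI) + L₂/(3EI) = 6.4/EI.
Compatibility: M_C·(L₁+L₂)/(3EI) = θ_0, giving M_C = 214 kN·m (hogging).

M_C = 214 kN·m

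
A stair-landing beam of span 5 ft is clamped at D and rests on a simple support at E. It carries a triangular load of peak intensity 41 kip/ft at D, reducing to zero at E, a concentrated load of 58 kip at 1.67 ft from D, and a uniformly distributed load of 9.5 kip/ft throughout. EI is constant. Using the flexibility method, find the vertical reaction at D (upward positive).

R_D = 161.1 kip

Release the roller at E. Primary structure: cantilever fixed at D.
Primary-structure tip deflection at E by superposition:
  triangular load, peak 41 at the fixed end: w₀L⁴/(30EI) = 854.2/EI
  point load 58 at a = 1.67: Pa²(3L − a)/(6EI) = 359.4/EI
  UDL 9.5: wL⁴/(8EI) = 742.2/EI
  δ_0 = 1956/EI
Flexibility coefficient — unit upward force at E: δ_{EE} = L³/(3EI) = 41.67/EI.
Compatibility at E: δ_0 − R_E·δ_{EE} = 0, so R_E = 1956/41.67 = 46.94 kip.
Vertical equilibrium: R_D = ΣP − R_E = 208 − 46.94 = 161.1 kip.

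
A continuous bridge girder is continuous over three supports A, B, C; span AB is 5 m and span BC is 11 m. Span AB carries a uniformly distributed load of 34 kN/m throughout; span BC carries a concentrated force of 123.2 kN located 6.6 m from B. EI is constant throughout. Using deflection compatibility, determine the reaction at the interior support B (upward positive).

R_B = 189.5 kN

Take M_B as the redundant. Released structure: two simple spans AB and BC with a hinge at B.
End slopes at the hinge B, treating each span as simply supported:
  span AB: UDL 34: wL³/(24EI) = 177.1/EI
  span BC: point load 123.2 at a = 6.6: Pab(L + b)/(6LEI) = 834.8/EI
  relative rotation θ_0 = (177.1 + 834.8)/EI = 1012/EI
A unit hogging moment at B produces rotation L₁/(3EI) + L₂/(3EI) = 5.333/EI.
Compatibility: M_B·(L₁+L₂)/(3EI) = θ_0, giving M_B = 189.7 kN·m (hogging).
Span AB, ΣM about A with M_B applied at B: R_B^{AB}·5 = 425 + 189.7, so R_B^{AB} = 122.9 kN and R_A = 170 − 122.9 = 47.05 kN.
Span BC, ΣM about C: R_B^{BC}·11 = 542.1 + 189.7, so R_B^{BC} = 66.53 kN and R_C = 123.2 − 66.53 = 56.67 kN.
R_B = 122.9 + 66.53 = 189.5 kN.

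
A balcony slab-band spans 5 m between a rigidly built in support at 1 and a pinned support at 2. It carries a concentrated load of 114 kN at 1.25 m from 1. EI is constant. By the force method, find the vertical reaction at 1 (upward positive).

R_1 = 104.2 kN

Choose R_2 as the redundant. The primary structure is the cantilever fixed at 1.
Primary-structure tip deflection at 2 by superposition:
  point load 114 at a = 1.25: Pa²(3L − a)/(6EI) = 408.2/EI
Tip deflection under a unit load at 2: L³/(3EI) = 41.67/EI.
The prop prevents deflection at 2: R_2 = δ_0/δ_{22} = 408.2/41.67 = 9.797 kN.
Vertical equilibrium: R_1 = ΣP − R_2 = 114 − 9.797 = 104.2 kN.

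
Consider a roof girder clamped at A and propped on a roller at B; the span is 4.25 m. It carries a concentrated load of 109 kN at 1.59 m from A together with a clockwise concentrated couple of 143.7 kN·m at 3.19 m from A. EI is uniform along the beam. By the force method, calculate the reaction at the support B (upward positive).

R_B = 67.59 kN

Remove the prop at B; the released (primary) structure is a cantilever built in at A.
Primary-structure tip deflection at B by superposition:
  point load 109 at a = 1.59: Pa²(3L − a)/(6EI) = 512.5/EI
  clockwise couple 143.7 at a = 3.19: M₀a(2L − a)/(2EI) = 1217/EI
  δ_0 = 1730/EI
Flexibility coefficient — unit upward force at B: δ_{BB} = L³/(3EI) = 25.59/EI.
Compatibility at B: δ_0 − R_B·δ_{BB} = 0, so R_B = 1730/25.59 = 67.59 kN.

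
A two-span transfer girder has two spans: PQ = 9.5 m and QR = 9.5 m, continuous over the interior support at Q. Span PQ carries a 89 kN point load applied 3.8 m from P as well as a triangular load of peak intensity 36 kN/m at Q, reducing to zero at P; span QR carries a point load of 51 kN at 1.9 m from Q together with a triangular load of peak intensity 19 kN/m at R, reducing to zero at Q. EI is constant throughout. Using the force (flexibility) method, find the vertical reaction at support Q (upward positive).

R_Q = 276.1 kN

Insert a hinge at Q; M_Q is the redundant, and each span becomes simply supported.
Rotations at Q on the released spans (each span's end-slope, ×1/EI):
  span PQ: point load 89 at a = 3.8: Pab(L + a)/(6LEI) = 449.8/EI
  span PQ: triangular load, peak 36: w₀L³/(45EI) = 685.9/EI
  span QR: point load 51 at a = 1.9: Pab(L + b)/(6LEI) = 220.9/EI
  span QR: triangular load, peak 19: 7w₀L³/(360EI) = 316.8/EI
  relative rotation θ_0 = (1136 + 537.7)/EI = 1673/EI
A unit hogging moment at Q produces rotation L₁/(3EI) + L₂/(3EI) = 6.333/EI.
Compatibility: M_Q·(L₁+L₂)/(3EI) = θ_0, giving M_Q = 264.2 kN·m (hogging).
Span PQ, ΣM about P with M_Q applied at Q: R_Q^{PQ}·9.5 = 1421 + 264.2, so R_Q^{PQ} = 177.4 kN and R_P = 260 − 177.4 = 82.59 kN.
Span QR, ΣM about R: R_Q^{QR}·9.5 = 673.4 + 264.2, so R_Q^{QR} = 98.7 kN and R_R = 141.2 − 98.7 = 42.55 kN.
R_Q = 177.4 + 98.7 = 276.1 kN.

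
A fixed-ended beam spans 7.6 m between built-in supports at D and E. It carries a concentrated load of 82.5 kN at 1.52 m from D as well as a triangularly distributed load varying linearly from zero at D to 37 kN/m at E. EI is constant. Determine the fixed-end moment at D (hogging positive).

Release both end moments; the primary structure is a simply-supported span DE with redundants M_D and M_E.
Simple-span end rotations at D and E under the given loads:
  at D: point load 82.5 at a = 1.52: Pab(L + b)/(6LEI) = 228.7/EI
  at E: point load 82.5 at a = 1.52: Pab(L + a)/(6LEI) = 152.5/EI
  at D: triangular load, peak 37: 7w₀L³/(360EI) = 315.8/EI
  at E: triangular load, peak 37: w₀L³/(45EI) = 360.9/EI
  θ_D0 = 544.5/EI,  θ_E0 = 513.4/EI
Flexibility coefficients: a unit moment at one end gives L/(3EI) there and L/(6EI) at the far end, so f₁₁ = f₂₂ = 2.533/EI and f₁₂ = f₂₁ = 1.267/EI.
Compatibility — zero rotation at each built-in end:
  2.533 M_D + 1.267 M_E = 544.5
  1.267 M_D + 2.533 M_E = 513.4
Solving the pair gives M_D = 151.5 kN·m and M_E = 126.9 kN·m (hogging).

M_D = 151.5 kN·m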